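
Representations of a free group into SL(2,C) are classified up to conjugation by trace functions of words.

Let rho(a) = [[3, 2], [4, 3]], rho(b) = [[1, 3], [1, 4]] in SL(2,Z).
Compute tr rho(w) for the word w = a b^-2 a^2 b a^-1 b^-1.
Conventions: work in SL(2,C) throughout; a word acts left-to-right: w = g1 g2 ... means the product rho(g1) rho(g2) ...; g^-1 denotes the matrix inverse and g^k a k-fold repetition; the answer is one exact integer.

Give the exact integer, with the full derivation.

-169

rho(a) = [[3, 2], [4, 3]]
... * rho(b^-1) = [[4, -3], [-1, 1]]  ->  [[10, -7], [13, -9]]
... * rho(b^-1) = [[4, -3], [-1, 1]]  ->  [[47, -37], [61, -48]]
... * rho(a) = [[3, 2], [4, 3]]  ->  [[-7, -17], [-9, -22]]
... * rho(a) = [[3, 2], [4, 3]]  ->  [[-89, -65], [-115, -84]]
... * rho(b) = [[1, 3], [1, 4]]  ->  [[-154, -527], [-199, -681]]
... * rho(a^-1) = [[3, -2], [-4, 3]]  ->  [[1646, -1273], [2127, -1645]]
... * rho(b^-1) = [[4, -3], [-1, 1]]  ->  [[7857, -6211], [10153, -8026]]
tr = 7857 + -8026 = -169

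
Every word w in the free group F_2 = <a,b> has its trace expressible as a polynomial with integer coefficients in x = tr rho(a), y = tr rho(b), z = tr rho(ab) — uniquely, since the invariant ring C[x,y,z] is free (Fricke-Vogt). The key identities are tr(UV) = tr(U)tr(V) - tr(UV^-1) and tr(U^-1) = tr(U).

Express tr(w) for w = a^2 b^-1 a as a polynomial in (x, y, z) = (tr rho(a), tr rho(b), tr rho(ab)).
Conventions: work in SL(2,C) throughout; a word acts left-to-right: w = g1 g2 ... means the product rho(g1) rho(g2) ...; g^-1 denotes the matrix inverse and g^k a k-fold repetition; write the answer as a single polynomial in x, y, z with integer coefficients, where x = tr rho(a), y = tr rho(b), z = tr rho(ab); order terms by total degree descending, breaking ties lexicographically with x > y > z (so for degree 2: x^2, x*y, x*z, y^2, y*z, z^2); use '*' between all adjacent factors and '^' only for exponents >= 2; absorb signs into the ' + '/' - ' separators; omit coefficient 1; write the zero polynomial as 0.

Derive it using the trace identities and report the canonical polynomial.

trace(a^2) = trace(a) trace(a) - trace(1)  (reduce the a square) = x^2 - 2
use: trace(a^3) = trace(a) trace(a^2) - trace(a)  (reduce the a square) = x^3 - 3*x
use: trace(a b a) = trace(a) trace(b a) - trace(b)  (reduce the a square) = x*z - y
use: trace(a^3 b) = trace(a) trace(a b a) - trace(a b)  (reduce the a square) = x^2*z - x*y - z
trace(a^2 b^-1 a) = trace(a^3) trace(b) - trace(a^3 b)  (eliminate b^-1) = x^3*y - x^2*z - 2*x*y + z

x^3*y - x^2*z - 2*x*y + z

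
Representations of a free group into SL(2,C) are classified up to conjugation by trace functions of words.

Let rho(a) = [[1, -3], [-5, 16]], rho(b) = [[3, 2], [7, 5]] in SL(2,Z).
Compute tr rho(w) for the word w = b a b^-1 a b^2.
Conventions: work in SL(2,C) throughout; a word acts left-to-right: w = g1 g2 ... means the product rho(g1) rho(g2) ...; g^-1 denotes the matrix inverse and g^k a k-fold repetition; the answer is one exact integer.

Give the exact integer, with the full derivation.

259918

rho(b) = [[3, 2], [7, 5]]
... * rho(a) = [[1, -3], [-5, 16]]  ->  [[-7, 23], [-18, 59]]
... * rho(b^-1) = [[5, -2], [-7, 3]]  ->  [[-196, 83], [-503, 213]]
... * rho(a) = [[1, -3], [-5, 16]]  ->  [[-611, 1916], [-1568, 4917]]
... * rho(b) = [[3, 2], [7, 5]]  ->  [[11579, 8358], [29715, 21449]]
... * rho(b) = [[3, 2], [7, 5]]  ->  [[93243, 64948], [239288, 166675]]
tr = 93243 + 166675 = 259918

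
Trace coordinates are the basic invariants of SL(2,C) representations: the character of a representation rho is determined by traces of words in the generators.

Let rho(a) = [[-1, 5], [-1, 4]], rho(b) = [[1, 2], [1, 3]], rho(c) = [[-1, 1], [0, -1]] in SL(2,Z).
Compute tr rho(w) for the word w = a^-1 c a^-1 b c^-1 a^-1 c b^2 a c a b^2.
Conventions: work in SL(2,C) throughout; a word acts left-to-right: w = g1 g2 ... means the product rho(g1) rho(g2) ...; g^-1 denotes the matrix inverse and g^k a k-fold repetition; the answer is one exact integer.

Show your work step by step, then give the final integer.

rho(a^-1) = [[4, -5], [1, -1]]
... * rho(c) = [[-1, 1], [0, -1]]  ->  [[-4, 9], [-1, 2]]
... * rho(a^-1) = [[4, -5], [1, -1]]  ->  [[-7, 11], [-2, 3]]
... * rho(b) = [[1, 2], [1, 3]]  ->  [[4, 19], [1, 5]]
... * rho(c^-1) = [[-1, -1], [0, -1]]  ->  [[-4, -23], [-1, -6]]
... * rho(a^-1) = [[4, -5], [1, -1]]  ->  [[-39, 43], [-10, 11]]
... * rho(c) = [[-1, 1], [0, -1]]  ->  [[39, -82], [10, -21]]
... * rho(b) = [[1, 2], [1, 3]]  ->  [[-43, -168], [-11, -43]]
... * rho(b) = [[1, 2], [1, 3]]  ->  [[-211, -590], [-54, -151]]
... * rho(a) = [[-1, 5], [-1, 4]]  ->  [[801, -3415], [205, -874]]
... * rho(c) = [[-1, 1], [0, -1]]  ->  [[-801, 4216], [-205, 1079]]
... * rho(a) = [[-1, 5], [-1, 4]]  ->  [[-3415, 12859], [-874, 3291]]
... * rho(b) = [[1, 2], [1, 3]]  ->  [[9444, 31747], [2417, 8125]]
... * rho(b) = [[1, 2], [1, 3]]  ->  [[41191, 114129], [10542, 29209]]
tr = 41191 + 29209 = 70400

70400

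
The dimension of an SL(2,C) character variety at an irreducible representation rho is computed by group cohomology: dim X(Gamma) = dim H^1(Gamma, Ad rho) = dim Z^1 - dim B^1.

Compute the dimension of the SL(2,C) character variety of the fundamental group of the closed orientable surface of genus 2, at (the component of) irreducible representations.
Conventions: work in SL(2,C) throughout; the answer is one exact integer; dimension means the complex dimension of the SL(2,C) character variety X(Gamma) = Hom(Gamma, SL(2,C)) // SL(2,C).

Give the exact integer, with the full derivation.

6

pi_1 of the closed genus-2 surface has 4 generators bound by the single product-of-commutators relator.
A cocycle assigns one sl_2 vector per generator subject to the relator condition d_2(z) = 0: dim of the unconstrained space is 3*2g = 12.
At an irreducible rho, H^2 = coker(d_2) vanishes (Poincare duality: H^2 is dual to H^0 = invariants = 0), so d_2 is surjective onto sl_2 and dim Z^1 = 12 - 3 = 9.
As always at irreducible rho, dim B^1 = 3.
Hence dim X = 9 - 3 = 6.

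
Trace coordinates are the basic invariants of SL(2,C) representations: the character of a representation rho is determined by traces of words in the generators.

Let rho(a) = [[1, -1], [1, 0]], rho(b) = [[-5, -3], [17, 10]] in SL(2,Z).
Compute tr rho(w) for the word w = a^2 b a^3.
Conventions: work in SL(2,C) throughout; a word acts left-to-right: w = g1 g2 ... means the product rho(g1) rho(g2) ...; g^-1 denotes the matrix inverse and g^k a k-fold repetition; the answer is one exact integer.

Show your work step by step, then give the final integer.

rho(a) = [[1, -1], [1, 0]]
... * rho(a) = [[1, -1], [1, 0]]  ->  [[0, -1], [1, -1]]
... * rho(b) = [[-5, -3], [17, 10]]  ->  [[-17, -10], [-22, -13]]
... * rho(a) = [[1, -1], [1, 0]]  ->  [[-27, 17], [-35, 22]]
... * rho(a) = [[1, -1], [1, 0]]  ->  [[-10, 27], [-13, 35]]
... * rho(a) = [[1, -1], [1, 0]]  ->  [[17, 10], [22, 13]]
tr = 17 + 13 = 30

30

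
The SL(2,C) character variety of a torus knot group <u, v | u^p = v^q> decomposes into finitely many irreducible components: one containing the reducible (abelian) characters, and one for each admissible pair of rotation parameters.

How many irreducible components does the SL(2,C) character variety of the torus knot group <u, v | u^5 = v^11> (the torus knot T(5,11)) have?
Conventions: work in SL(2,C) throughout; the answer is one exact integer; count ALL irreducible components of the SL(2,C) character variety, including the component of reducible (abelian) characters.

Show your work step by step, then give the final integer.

21

For T(5,11): irreducibility forces the central element u^5 = v^11 to one of +I, -I.
On an irreducible component, tr(u) is locked at 2*cos(pi*alpha/5) for some alpha in 1..4, and tr(v) at 2*cos(pi*beta/11) for some beta in 1..10.
The two central values (-1)^alpha I and (-1)^beta I must be the same matrix, so alpha and beta share a parity.
Counting: 2 odd alphas x 5 odd betas + 2 even alphas x 5 even betas = 10 + 10 = 20.
That is 20 components of irreducible characters, and with the reducible (abelian) component the total is 21.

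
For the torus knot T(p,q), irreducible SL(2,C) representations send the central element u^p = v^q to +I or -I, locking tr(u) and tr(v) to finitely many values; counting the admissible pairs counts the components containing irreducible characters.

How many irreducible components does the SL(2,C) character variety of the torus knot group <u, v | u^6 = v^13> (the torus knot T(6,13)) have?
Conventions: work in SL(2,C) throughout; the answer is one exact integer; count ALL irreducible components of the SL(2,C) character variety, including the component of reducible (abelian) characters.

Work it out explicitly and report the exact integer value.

Gamma = < u, v | u^6 = v^13 > (torus knot T(6,13)); the central element u^6 = v^13 acts as +I or -I in any irreducible SL(2,C) representation.
So on each irreducible component the traces are pinned: tr(u) = 2*cos(pi*alpha/6) with 1 <= alpha <= 5, tr(v) = 2*cos(pi*beta/13) with 1 <= beta <= 12.
The two central values (-1)^alpha I and (-1)^beta I must be the same matrix, so alpha and beta share a parity.
Enumerate parity-matched pairs: 3*6 odd-odd plus 2*6 even-even gives 30.
components with irreducible characters: 30; plus the single component of reducible (abelian) characters: total 31.

31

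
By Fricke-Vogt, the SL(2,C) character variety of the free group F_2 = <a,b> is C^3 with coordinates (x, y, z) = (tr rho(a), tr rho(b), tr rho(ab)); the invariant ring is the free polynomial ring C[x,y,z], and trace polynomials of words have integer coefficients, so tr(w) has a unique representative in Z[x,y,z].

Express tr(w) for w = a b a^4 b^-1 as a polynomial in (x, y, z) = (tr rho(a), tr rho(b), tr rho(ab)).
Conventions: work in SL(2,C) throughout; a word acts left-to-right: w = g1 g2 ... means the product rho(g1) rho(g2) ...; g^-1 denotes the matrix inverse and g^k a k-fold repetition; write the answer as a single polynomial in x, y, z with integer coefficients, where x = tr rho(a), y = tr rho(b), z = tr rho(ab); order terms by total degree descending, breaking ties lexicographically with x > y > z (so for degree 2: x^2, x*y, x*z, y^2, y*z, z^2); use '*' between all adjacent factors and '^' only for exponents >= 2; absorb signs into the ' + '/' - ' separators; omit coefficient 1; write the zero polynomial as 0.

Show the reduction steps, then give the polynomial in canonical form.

x^4*y*z - x^3*y^2 - x^3*z^2 - 2*x^2*y*z + x^3 + 2*x*y^2 + 2*x*z^2 - 3*x

tr(a b a) = tr(a) tr(b a) - tr(b) = x*z - y
tr(a b a^2) = tr(a) tr(a b a) - tr(a b) = x^2*z - x*y - z
tr(a b a^3) = tr(a) tr(a b a^2) - tr(a b a) = x^3*z - x^2*y - 2*x*z + y
tr(a b a^4) = tr(a) tr(a b a^3) - tr(a b a^2) = x^4*z - x^3*y - 3*x^2*z + 2*x*y + z
tr(b a b a) = tr(a b) tr(a b) - tr(1)   [split at repeated a] = z^2 - 2
use: tr(b a b) = tr(b) tr(a b) - tr(a) = y*z - x
apply: tr(b a b a^2) = tr(a) tr(b a b a) - tr(b a b) = x*z^2 - y*z - x
apply: tr(a b a b a^2) = tr(a) tr(b a b a^2) - tr(b a b a) = x^2*z^2 - x*y*z - x^2 - z^2 + 2
use: tr(a b a^4 b) = tr(a) tr(a b a b a^2) - tr(a b a b a) = x^3*z^2 - x^2*y*z - x^3 - 2*x*z^2 + y*z + 3*x
tr(a b a^4 b^-1) = tr(a b a^4) tr(b) - tr(a b a^4 b) = x^4*y*z - x^3*y^2 - x^3*z^2 - 2*x^2*y*z + x^3 + 2*x*y^2 + 2*x*z^2 - 3*x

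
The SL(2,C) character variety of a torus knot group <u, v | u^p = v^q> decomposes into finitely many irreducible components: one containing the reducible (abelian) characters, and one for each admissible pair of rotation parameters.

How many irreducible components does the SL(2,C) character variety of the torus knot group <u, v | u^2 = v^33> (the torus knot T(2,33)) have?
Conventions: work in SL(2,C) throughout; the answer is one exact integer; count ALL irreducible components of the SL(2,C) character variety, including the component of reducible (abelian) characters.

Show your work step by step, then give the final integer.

17

For T(2,33): irreducibility forces the central element u^2 = v^33 to one of +I, -I.
This locks tr(u) to 2*cos(pi*alpha/2), alpha in 1..1, and tr(v) to 2*cos(pi*beta/33), beta in 1..32, on each component of irreducible characters.
u^2 = (-1)^alpha I and v^33 = (-1)^beta I must agree, so alpha and beta have equal parity.
count pairs: odd alpha (1 choices) x odd beta (16), plus even alpha (0) x even beta (16): 1*16 + 0*16 = 16.
Total: 16 irreducible-character components + 1 reducible (abelian) component = 17.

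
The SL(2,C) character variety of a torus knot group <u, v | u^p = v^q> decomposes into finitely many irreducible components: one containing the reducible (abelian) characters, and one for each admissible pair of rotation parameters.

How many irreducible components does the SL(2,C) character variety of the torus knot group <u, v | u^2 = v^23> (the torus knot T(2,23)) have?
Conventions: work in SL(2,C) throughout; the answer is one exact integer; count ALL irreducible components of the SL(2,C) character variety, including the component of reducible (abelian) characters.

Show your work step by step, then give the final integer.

Gamma = < u, v | u^2 = v^23 > (torus knot T(2,23)); the central element u^2 = v^23 acts as +I or -I in any irreducible SL(2,C) representation.
So on each irreducible component the traces are pinned: tr(u) = 2*cos(pi*alpha/2) with 1 <= alpha <= 1, tr(v) = 2*cos(pi*beta/23) with 1 <= beta <= 22.
u^2 = (-1)^alpha I and v^23 = (-1)^beta I must agree, so alpha and beta have equal parity.
count pairs: odd alpha (1 choices) x odd beta (11), plus even alpha (0) x even beta (11): 1*11 + 0*11 = 11.
components with irreducible characters: 11; plus the single component of reducible (abelian) characters: total 12.

12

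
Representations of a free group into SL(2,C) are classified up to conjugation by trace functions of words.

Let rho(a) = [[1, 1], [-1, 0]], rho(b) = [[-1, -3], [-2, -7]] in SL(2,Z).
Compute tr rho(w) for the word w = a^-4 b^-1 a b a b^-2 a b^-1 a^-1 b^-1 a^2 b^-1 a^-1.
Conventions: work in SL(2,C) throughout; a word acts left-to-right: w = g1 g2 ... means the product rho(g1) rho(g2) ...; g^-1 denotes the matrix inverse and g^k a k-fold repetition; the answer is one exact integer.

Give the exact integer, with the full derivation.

30752

rho(a^-1) = [[0, -1], [1, 1]]
... * rho(a^-1) = [[0, -1], [1, 1]]  ->  [[-1, -1], [1, 0]]
... * rho(a^-1) = [[0, -1], [1, 1]]  ->  [[-1, 0], [0, -1]]
... * rho(a^-1) = [[0, -1], [1, 1]]  ->  [[0, 1], [-1, -1]]
... * rho(b^-1) = [[-7, 3], [2, -1]]  ->  [[2, -1], [5, -2]]
... * rho(a) = [[1, 1], [-1, 0]]  ->  [[3, 2], [7, 5]]
... * rho(b) = [[-1, -3], [-2, -7]]  ->  [[-7, -23], [-17, -56]]
... * rho(a) = [[1, 1], [-1, 0]]  ->  [[16, -7], [39, -17]]
... * rho(b^-1) = [[-7, 3], [2, -1]]  ->  [[-126, 55], [-307, 134]]
... * rho(b^-1) = [[-7, 3], [2, -1]]  ->  [[992, -433], [2417, -1055]]
... * rho(a) = [[1, 1], [-1, 0]]  ->  [[1425, 992], [3472, 2417]]
... * rho(b^-1) = [[-7, 3], [2, -1]]  ->  [[-7991, 3283], [-19470, 7999]]
... * rho(a^-1) = [[0, -1], [1, 1]]  ->  [[3283, 11274], [7999, 27469]]
... * rho(b^-1) = [[-7, 3], [2, -1]]  ->  [[-433, -1425], [-1055, -3472]]
... * rho(a) = [[1, 1], [-1, 0]]  ->  [[992, -433], [2417, -1055]]
... * rho(a) = [[1, 1], [-1, 0]]  ->  [[1425, 992], [3472, 2417]]
... * rho(b^-1) = [[-7, 3], [2, -1]]  ->  [[-7991, 3283], [-19470, 7999]]
... * rho(a^-1) = [[0, -1], [1, 1]]  ->  [[3283, 11274], [7999, 27469]]
tr = 3283 + 27469 = 30752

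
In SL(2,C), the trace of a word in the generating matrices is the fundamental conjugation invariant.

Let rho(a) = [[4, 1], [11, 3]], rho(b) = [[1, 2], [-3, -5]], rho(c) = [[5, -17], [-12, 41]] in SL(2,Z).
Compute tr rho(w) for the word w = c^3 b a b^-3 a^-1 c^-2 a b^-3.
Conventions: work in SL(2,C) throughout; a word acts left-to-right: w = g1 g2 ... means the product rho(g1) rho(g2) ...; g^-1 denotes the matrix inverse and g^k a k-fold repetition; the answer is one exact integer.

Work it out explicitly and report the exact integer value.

rho(c) = [[5, -17], [-12, 41]]
... * rho(c) = [[5, -17], [-12, 41]]  ->  [[229, -782], [-552, 1885]]
... * rho(c) = [[5, -17], [-12, 41]]  ->  [[10529, -35955], [-25380, 86669]]
... * rho(b) = [[1, 2], [-3, -5]]  ->  [[118394, 200833], [-285387, -484105]]
... * rho(a) = [[4, 1], [11, 3]]  ->  [[2682739, 720893], [-6466703, -1737702]]
... * rho(b^-1) = [[-5, -2], [3, 1]]  ->  [[-11251016, -4644585], [27120409, 11195704]]
... * rho(b^-1) = [[-5, -2], [3, 1]]  ->  [[42321325, 17857447], [-102014933, -43045114]]
... * rho(b^-1) = [[-5, -2], [3, 1]]  ->  [[-158034284, -66785203], [380939323, 160984752]]
... * rho(a^-1) = [[3, -1], [-11, 4]]  ->  [[260534381, -109106528], [-628014303, 262999685]]
... * rho(c^-1) = [[41, 17], [12, 5]]  ->  [[9372631285, 3883551837], [-22592590203, -9361244726]]
... * rho(c^-1) = [[41, 17], [12, 5]]  ->  [[430880504729, 178752491030], [-1038631135035, -430880257081]]
... * rho(a) = [[4, 1], [11, 3]]  ->  [[3689799420246, 967137977819], [-8894207368031, -2331271906278]]
... * rho(b^-1) = [[-5, -2], [3, 1]]  ->  [[-15547583167773, -6412460862673], [37477221121321, 15457142829784]]
... * rho(b^-1) = [[-5, -2], [3, 1]]  ->  [[58500533250846, 24682705472873], [-141014677117253, -59497299412858]]
... * rho(b^-1) = [[-5, -2], [3, 1]]  ->  [[-218454549835611, -92318361028819], [526581487347691, 222532054821648]]
tr = -218454549835611 + 222532054821648 = 4077504986037

4077504986037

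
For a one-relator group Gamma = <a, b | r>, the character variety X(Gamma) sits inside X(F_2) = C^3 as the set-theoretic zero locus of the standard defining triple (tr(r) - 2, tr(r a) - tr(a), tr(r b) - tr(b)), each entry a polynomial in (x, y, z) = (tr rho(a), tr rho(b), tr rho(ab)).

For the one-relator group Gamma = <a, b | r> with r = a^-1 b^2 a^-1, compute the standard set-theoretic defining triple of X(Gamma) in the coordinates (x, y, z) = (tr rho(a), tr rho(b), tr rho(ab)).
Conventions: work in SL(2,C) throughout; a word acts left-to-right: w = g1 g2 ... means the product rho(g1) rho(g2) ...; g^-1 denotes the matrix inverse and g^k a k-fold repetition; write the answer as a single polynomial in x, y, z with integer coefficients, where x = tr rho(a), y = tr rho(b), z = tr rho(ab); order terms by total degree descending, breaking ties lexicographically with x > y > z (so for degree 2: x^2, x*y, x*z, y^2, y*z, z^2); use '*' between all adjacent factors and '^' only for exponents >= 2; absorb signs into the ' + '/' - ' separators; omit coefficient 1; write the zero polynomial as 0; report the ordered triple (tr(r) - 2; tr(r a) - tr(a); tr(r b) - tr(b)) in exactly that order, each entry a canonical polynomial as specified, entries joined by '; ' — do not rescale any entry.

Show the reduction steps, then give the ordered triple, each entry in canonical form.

trace(b^2) = trace(b) * trace(b) - trace(1) = y^2 - 2
trace(b^2 a) = trace(b) * trace(a b) - trace(a) = y*z - x
trace(b^2 a^-1) = trace(b^2) * trace(a) - trace(b^2 a) = x*y^2 - y*z - x
trace(a^-1 b^2 a^-1) = trace(b^2 a^-1) * trace(a) - trace(b^2) = x^2*y^2 - x*y*z - x^2 - y^2 + 2
trace(b^3) = trace(b) * trace(b^2) - trace(b) = y^3 - 3*y
trace(b^3 a) = trace(b) * trace(a b^2) - trace(a b) = y^2*z - x*y - z
trace(b^2 a^-1 b) = trace(b^3) * trace(a) - trace(b^3 a) = x*y^3 - y^2*z - 2*x*y + z
trace(a b a b) = trace(b a) * trace(b a) - trace(1) = z^2 - 2
trace(a b a) = trace(a) * trace(b a) - trace(b) = x*z - y
trace(b a b^2 a) = trace(b) * trace(a b a b) - trace(a b a) = y*z^2 - x*z - y
trace(b^2 a^-1 b a) = trace(b a b^2) * trace(a) - trace(b a b^2 a) = x*y^2*z - x^2*y - y*z^2 + y
trace(a^-1 b^2 a^-1 b) = trace(b^2 a^-1 b) * trace(a) - trace(b^2 a^-1 b a) = x^2*y^3 - 2*x*y^2*z - x^2*y + y*z^2 + x*z - y
assemble the triple (trace(r) - 2; trace(r a) - x; trace(r b) - y)

x^2*y^2 - x*y*z - x^2 - y^2; x*y^2 - y*z - 2*x; x^2*y^3 - 2*x*y^2*z - x^2*y + y*z^2 + x*z - 2*y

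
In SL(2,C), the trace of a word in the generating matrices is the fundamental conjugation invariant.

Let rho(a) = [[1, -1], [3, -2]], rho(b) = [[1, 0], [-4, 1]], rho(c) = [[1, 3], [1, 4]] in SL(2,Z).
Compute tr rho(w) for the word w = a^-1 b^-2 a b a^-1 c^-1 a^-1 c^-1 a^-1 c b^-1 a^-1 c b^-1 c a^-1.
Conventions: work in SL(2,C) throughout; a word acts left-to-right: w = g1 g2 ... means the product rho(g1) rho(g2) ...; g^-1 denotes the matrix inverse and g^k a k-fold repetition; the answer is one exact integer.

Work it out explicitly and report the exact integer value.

-269515

rho(a^-1) = [[-2, 1], [-3, 1]]
... * rho(b^-1) = [[1, 0], [4, 1]]  ->  [[2, 1], [1, 1]]
... * rho(b^-1) = [[1, 0], [4, 1]]  ->  [[6, 1], [5, 1]]
... * rho(a) = [[1, -1], [3, -2]]  ->  [[9, -8], [8, -7]]
... * rho(b) = [[1, 0], [-4, 1]]  ->  [[41, -8], [36, -7]]
... * rho(a^-1) = [[-2, 1], [-3, 1]]  ->  [[-58, 33], [-51, 29]]
... * rho(c^-1) = [[4, -3], [-1, 1]]  ->  [[-265, 207], [-233, 182]]
... * rho(a^-1) = [[-2, 1], [-3, 1]]  ->  [[-91, -58], [-80, -51]]
... * rho(c^-1) = [[4, -3], [-1, 1]]  ->  [[-306, 215], [-269, 189]]
... * rho(a^-1) = [[-2, 1], [-3, 1]]  ->  [[-33, -91], [-29, -80]]
... * rho(c) = [[1, 3], [1, 4]]  ->  [[-124, -463], [-109, -407]]
... * rho(b^-1) = [[1, 0], [4, 1]]  ->  [[-1976, -463], [-1737, -407]]
... * rho(a^-1) = [[-2, 1], [-3, 1]]  ->  [[5341, -2439], [4695, -2144]]
... * rho(c) = [[1, 3], [1, 4]]  ->  [[2902, 6267], [2551, 5509]]
... * rho(b^-1) = [[1, 0], [4, 1]]  ->  [[27970, 6267], [24587, 5509]]
... * rho(c) = [[1, 3], [1, 4]]  ->  [[34237, 108978], [30096, 95797]]
... * rho(a^-1) = [[-2, 1], [-3, 1]]  ->  [[-395408, 143215], [-347583, 125893]]
tr = -395408 + 125893 = -269515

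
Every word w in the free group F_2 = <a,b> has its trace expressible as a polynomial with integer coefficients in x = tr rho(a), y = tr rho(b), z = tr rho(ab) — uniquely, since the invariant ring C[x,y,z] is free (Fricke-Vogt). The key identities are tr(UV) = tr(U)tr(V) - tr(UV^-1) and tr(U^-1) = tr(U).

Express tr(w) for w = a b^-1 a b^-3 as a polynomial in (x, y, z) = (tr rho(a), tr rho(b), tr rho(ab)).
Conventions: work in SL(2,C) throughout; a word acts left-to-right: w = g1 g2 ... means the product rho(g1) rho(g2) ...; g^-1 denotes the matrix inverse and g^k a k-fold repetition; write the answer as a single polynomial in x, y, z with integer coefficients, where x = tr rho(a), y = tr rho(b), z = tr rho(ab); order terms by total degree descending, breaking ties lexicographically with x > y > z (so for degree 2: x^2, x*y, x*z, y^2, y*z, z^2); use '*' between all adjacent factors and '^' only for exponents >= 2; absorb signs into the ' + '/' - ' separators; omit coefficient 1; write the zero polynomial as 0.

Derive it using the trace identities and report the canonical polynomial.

x^2*y^4 - 2*x*y^3*z - 2*x^2*y^2 + y^2*z^2 + 3*x*y*z - y^2 - z^2 + 2

tr(a^2) = tr(a) tr(a) - tr(1)   [square of a] = x^2 - 2
use: tr(a^2 b) = tr(a) tr(b a) - tr(b)   [square of a] = x*z - y
tr(a b^-1 a) = tr(a^2) tr(b) - tr(a^2 b)   [inverse elimination on b] = x^2*y - x*z - y
tr(a b a b) = tr(b a) tr(b a) - tr(1)   [split at a repeated b] = z^2 - 2
use: tr(a b^-1 a b) = tr(a b a) tr(b) - tr(a b a b)   [inverse elimination on b] = x*y*z - y^2 - z^2 + 2
tr(a b^-1 a b^-1) = tr(a b^-1 a) tr(b) - tr(a b^-1 a b)   [inverse elimination on b] = x^2*y^2 - 2*x*y*z + z^2 - 2
tr(a b^-1 a b^-2) = tr(a b^-1 a b^-1) tr(b) - tr(a b^-1 a)   [inverse elimination on b] = x^2*y^3 - 2*x*y^2*z - x^2*y + y*z^2 + x*z - y
apply: tr(a b^-1 a b^-3) = tr(a b^-1 a b^-2) tr(b) - tr(a b^-1 a b^-1)   [inverse elimination on b] = x^2*y^4 - 2*x*y^3*z - 2*x^2*y^2 + y^2*z^2 + 3*x*y*z - y^2 - z^2 + 2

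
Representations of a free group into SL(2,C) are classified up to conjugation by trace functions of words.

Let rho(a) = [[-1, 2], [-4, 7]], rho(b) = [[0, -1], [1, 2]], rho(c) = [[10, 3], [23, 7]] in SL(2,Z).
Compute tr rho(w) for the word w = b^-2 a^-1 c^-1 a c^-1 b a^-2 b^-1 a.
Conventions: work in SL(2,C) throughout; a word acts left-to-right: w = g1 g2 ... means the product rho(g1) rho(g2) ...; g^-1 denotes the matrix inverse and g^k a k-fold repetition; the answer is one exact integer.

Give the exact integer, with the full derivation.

9343941

rho(b^-1) = [[2, 1], [-1, 0]]
... * rho(b^-1) = [[2, 1], [-1, 0]]  ->  [[3, 2], [-2, -1]]
... * rho(a^-1) = [[7, -2], [4, -1]]  ->  [[29, -8], [-18, 5]]
... * rho(c^-1) = [[7, -3], [-23, 10]]  ->  [[387, -167], [-241, 104]]
... * rho(a) = [[-1, 2], [-4, 7]]  ->  [[281, -395], [-175, 246]]
... * rho(c^-1) = [[7, -3], [-23, 10]]  ->  [[11052, -4793], [-6883, 2985]]
... * rho(b) = [[0, -1], [1, 2]]  ->  [[-4793, -20638], [2985, 12853]]
... * rho(a^-1) = [[7, -2], [4, -1]]  ->  [[-116103, 30224], [72307, -18823]]
... * rho(a^-1) = [[7, -2], [4, -1]]  ->  [[-691825, 201982], [430857, -125791]]
... * rho(b^-1) = [[2, 1], [-1, 0]]  ->  [[-1585632, -691825], [987505, 430857]]
... * rho(a) = [[-1, 2], [-4, 7]]  ->  [[4352932, -8014039], [-2710933, 4991009]]
tr = 4352932 + 4991009 = 9343941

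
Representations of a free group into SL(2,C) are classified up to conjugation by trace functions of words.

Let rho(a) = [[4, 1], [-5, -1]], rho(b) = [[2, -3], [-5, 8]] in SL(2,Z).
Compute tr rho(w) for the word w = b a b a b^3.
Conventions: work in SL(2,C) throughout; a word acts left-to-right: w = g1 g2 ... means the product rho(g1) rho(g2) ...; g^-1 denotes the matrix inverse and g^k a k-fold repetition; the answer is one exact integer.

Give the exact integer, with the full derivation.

rho(b) = [[2, -3], [-5, 8]]
... * rho(a) = [[4, 1], [-5, -1]]  ->  [[23, 5], [-60, -13]]
... * rho(b) = [[2, -3], [-5, 8]]  ->  [[21, -29], [-55, 76]]
... * rho(a) = [[4, 1], [-5, -1]]  ->  [[229, 50], [-600, -131]]
... * rho(b) = [[2, -3], [-5, 8]]  ->  [[208, -287], [-545, 752]]
... * rho(b) = [[2, -3], [-5, 8]]  ->  [[1851, -2920], [-4850, 7651]]
... * rho(b) = [[2, -3], [-5, 8]]  ->  [[18302, -28913], [-47955, 75758]]
tr = 18302 + 75758 = 94060

94060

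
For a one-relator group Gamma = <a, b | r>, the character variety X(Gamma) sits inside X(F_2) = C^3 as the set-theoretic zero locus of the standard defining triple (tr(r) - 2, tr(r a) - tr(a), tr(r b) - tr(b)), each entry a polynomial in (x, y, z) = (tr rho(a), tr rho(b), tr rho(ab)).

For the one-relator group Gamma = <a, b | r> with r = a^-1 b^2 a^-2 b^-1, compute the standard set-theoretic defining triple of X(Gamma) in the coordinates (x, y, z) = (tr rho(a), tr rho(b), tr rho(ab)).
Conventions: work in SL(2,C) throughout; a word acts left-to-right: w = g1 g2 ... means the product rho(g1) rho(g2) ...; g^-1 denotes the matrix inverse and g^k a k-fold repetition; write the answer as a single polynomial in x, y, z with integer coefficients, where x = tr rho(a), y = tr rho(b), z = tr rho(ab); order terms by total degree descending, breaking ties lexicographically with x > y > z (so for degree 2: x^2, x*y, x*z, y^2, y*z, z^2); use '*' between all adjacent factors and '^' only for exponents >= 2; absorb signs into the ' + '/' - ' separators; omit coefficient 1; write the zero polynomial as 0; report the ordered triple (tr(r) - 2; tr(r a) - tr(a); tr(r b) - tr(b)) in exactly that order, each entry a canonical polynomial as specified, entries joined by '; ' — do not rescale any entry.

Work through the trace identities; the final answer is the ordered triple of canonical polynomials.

x^2*y^2*z - x*y^3 - x*y*z^2 - x^2*z + 2*x*y + z - 2; x^2*y - x*z - x - y; x^3*y^2 - x^2*y*z - x^3 - 2*x*y^2 + y*z + 3*x - y

reduce: trace(b^2) = trace(b) trace(b) - trace(1)  (reduce the b square) = y^2 - 2
trace(b^2 a) = trace(b) trace(a b) - trace(a)  (reduce the b square) = y*z - x
trace(a^-1 b^2) = trace(b^2) trace(a) - trace(b^2 a)  (eliminate a^-1) = x*y^2 - y*z - x
reduce: trace(a^-1 b^2 a^-1) = trace(a^-1 b^2) trace(a) - trace(a^-1 b^2 a)  (eliminate a^-1) = x^2*y^2 - x*y*z - x^2 - y^2 + 2
so trace(a^-1 b^2 a^-2) = trace(a^-1 b^2 a^-1) trace(a) - trace(a^-1 b^2)  (eliminate a^-1) = x^3*y^2 - x^2*y*z - x^3 - 2*x*y^2 + y*z + 3*x
so trace(b^3) = trace(b) trace(b^2) - trace(b)  (reduce the b square) = y^3 - 3*y
reduce: trace(b^3 a) = trace(b) trace(b a b) - trace(b a)  (reduce the b square) = y^2*z - x*y - z
trace(a^-1 b^3) = trace(b^3) trace(a) - trace(b^3 a)  (eliminate a^-1) = x*y^3 - y^2*z - 2*x*y + z
trace(b^2 a^-2 b) = trace(a^-1 b^3) trace(a) - trace(a^-1 b^3 a)  (eliminate a^-1) = x^2*y^3 - x*y^2*z - 2*x^2*y - y^3 + x*z + 3*y
reduce: trace(a b a b) = trace(b a) trace(b a) - trace(1)  (split on b) = z^2 - 2
reduce: trace(a b a) = trace(a) trace(b a) - trace(b)  (reduce the a square) = x*z - y
reduce: trace(b a b^2 a) = trace(b) trace(a b a b) - trace(a b a)  (reduce the b square) = y*z^2 - x*z - y
so trace(a^-1 b a b^2) = trace(b a b^2) trace(a) - trace(b a b^2 a)  (eliminate a^-1) = x*y^2*z - x^2*y - y*z^2 + y
trace(b^2 a^-2 b a) = trace(a^-1 b a b^2) trace(a) - trace(a^-1 b a b^2 a)  (eliminate a^-1) = x^2*y^2*z - x^3*y - x*y*z^2 - y^2*z + 2*x*y + z
reduce: trace(a^-1 b^2 a^-2 b) = trace(b^2 a^-2 b) trace(a) - trace(b^2 a^-2 b a)  (eliminate a^-1) = x^3*y^3 - 2*x^2*y^2*z - x^3*y - x*y^3 + x*y*z^2 + x^2*z + y^2*z + x*y - z
trace(a^-1 b^2 a^-2 b^-1) = trace(a^-1 b^2 a^-2) trace(b) - trace(a^-1 b^2 a^-2 b)  (eliminate b^-1) = x^2*y^2*z - x*y^3 - x*y*z^2 - x^2*z + 2*x*y + z
so trace(b a^-1) = trace(b) trace(a) - trace(b a) = x*y - z
so trace(b a^-2) = trace(b a^-1) trace(a) - trace(b) = x^2*y - x*z - y
assemble the triple (trace(r) - 2; trace(r a) - x; trace(r b) - y)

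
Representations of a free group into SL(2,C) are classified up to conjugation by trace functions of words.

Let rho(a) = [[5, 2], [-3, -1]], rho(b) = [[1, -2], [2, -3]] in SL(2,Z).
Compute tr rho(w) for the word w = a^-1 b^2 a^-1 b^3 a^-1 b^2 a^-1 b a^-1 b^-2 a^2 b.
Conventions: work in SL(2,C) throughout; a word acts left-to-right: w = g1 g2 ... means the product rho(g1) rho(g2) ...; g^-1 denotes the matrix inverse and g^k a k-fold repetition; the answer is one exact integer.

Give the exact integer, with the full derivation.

-16304893690

rho(a^-1) = [[-1, -2], [3, 5]]
... * rho(b) = [[1, -2], [2, -3]]  ->  [[-5, 8], [13, -21]]
... * rho(b) = [[1, -2], [2, -3]]  ->  [[11, -14], [-29, 37]]
... * rho(a^-1) = [[-1, -2], [3, 5]]  ->  [[-53, -92], [140, 243]]
... * rho(b) = [[1, -2], [2, -3]]  ->  [[-237, 382], [626, -1009]]
... * rho(b) = [[1, -2], [2, -3]]  ->  [[527, -672], [-1392, 1775]]
... * rho(b) = [[1, -2], [2, -3]]  ->  [[-817, 962], [2158, -2541]]
... * rho(a^-1) = [[-1, -2], [3, 5]]  ->  [[3703, 6444], [-9781, -17021]]
... * rho(b) = [[1, -2], [2, -3]]  ->  [[16591, -26738], [-43823, 70625]]
... * rho(b) = [[1, -2], [2, -3]]  ->  [[-36885, 47032], [97427, -124229]]
... * rho(a^-1) = [[-1, -2], [3, 5]]  ->  [[177981, 308930], [-470114, -815999]]
... * rho(b) = [[1, -2], [2, -3]]  ->  [[795841, -1282752], [-2102112, 3388225]]
... * rho(a^-1) = [[-1, -2], [3, 5]]  ->  [[-4644097, -8005442], [12266787, 21145349]]
... * rho(b^-1) = [[-3, 2], [-2, 1]]  ->  [[29943175, -17293636], [-79091059, 45678923]]
... * rho(b^-1) = [[-3, 2], [-2, 1]]  ->  [[-55242253, 42592714], [145915331, -112503195]]
... * rho(a) = [[5, 2], [-3, -1]]  ->  [[-403989407, -153077220], [1067086240, 404333857]]
... * rho(a) = [[5, 2], [-3, -1]]  ->  [[-1560715375, -654901594], [4122429629, 1729838623]]
... * rho(b) = [[1, -2], [2, -3]]  ->  [[-2870518563, 5086135532], [7582106875, -13434375127]]
tr = -2870518563 + -13434375127 = -16304893690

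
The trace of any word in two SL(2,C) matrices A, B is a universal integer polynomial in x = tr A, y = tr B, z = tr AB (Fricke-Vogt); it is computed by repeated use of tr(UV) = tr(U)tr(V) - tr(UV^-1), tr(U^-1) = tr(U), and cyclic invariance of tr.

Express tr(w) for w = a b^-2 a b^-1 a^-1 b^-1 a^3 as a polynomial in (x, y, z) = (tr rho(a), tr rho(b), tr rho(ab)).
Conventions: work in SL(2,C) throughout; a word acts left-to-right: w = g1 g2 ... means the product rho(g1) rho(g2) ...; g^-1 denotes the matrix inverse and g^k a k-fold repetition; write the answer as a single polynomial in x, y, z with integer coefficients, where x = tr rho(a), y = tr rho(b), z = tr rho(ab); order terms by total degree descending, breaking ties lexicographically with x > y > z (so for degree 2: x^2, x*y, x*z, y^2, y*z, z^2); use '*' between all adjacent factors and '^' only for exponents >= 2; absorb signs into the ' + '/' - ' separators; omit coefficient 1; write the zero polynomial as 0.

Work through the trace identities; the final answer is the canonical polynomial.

trace(a^2) = trace(a) * trace(a) - trace(1) = x^2 - 2
trace(a^3) = trace(a) * trace(a^2) - trace(a) = x^3 - 3*x
so trace(a^4) = trace(a) * trace(a^3) - trace(a^2) = x^4 - 4*x^2 + 2
trace(a b a) = trace(a) * trace(b a) - trace(b) = x*z - y
trace(a^2 b a) = trace(a) * trace(a b a) - trace(a b) = x^2*z - x*y - z
trace(a^4 b) = trace(a) * trace(a^2 b a) - trace(a^2 b) = x^3*z - x^2*y - 2*x*z + y
trace(a^4 b^-1) = trace(a^4) * trace(b) - trace(a^4 b) = x^4*y - x^3*z - 3*x^2*y + 2*x*z + y
trace(b^-2 a^4) = trace(a^4 b^-1) * trace(b) - trace(a^4) = x^4*y^2 - x^3*y*z - x^4 - 3*x^2*y^2 + 2*x*y*z + 4*x^2 + y^2 - 2
so trace(b^-1 a^4 b^-2) = trace(b^-2 a^4) * trace(b) - trace(b^-2 a^4 b) = x^4*y^3 - x^3*y^2*z - 2*x^4*y - 3*x^2*y^3 + x^3*z + 2*x*y^2*z + 7*x^2*y + y^3 - 2*x*z - 3*y
trace(a^5) = trace(a) * trace(a^4) - trace(a^3) = x^5 - 5*x^3 + 5*x
trace(a^5 b) = trace(a) * trace(a^2 b a^2) - trace(a^2 b a) = x^4*z - x^3*y - 3*x^2*z + 2*x*y + z
trace(b^-1 a^5) = trace(a^5) * trace(b) - trace(a^5 b) = x^5*y - x^4*z - 4*x^3*y + 3*x^2*z + 3*x*y - z
trace(a^4 b^-2 a) = trace(b^-1 a^5) * trace(b) - trace(b^-1 a^5 b) = x^5*y^2 - x^4*y*z - x^5 - 4*x^3*y^2 + 3*x^2*y*z + 5*x^3 + 3*x*y^2 - y*z - 5*x
so trace(a^5 b a) = trace(a) * trace(b a^5) - trace(b a^4) = x^5*z - x^4*y - 4*x^3*z + 3*x^2*y + 3*x*z - y
reduce: trace(b a b a) = trace(a b) * trace(a b) - trace(1)   [split at repeated a] = z^2 - 2
reduce: trace(b a b) = trace(b) * trace(a b) - trace(a) = y*z - x
reduce: trace(a b a b a) = trace(a) * trace(b a b a) - trace(b a b) = x*z^2 - y*z - x
trace(b a b a^3) = trace(a) * trace(a b a b a) - trace(a b a b) = x^2*z^2 - x*y*z - x^2 - z^2 + 2
reduce: trace(a^3 b a b a) = trace(a) * trace(b a b a^3) - trace(b a b a^2) = x^3*z^2 - x^2*y*z - x^3 - 2*x*z^2 + y*z + 3*x
trace(a^5 b a b) = trace(a) * trace(a^3 b a b a) - trace(a^3 b a b) = x^4*z^2 - x^3*y*z - x^4 - 3*x^2*z^2 + 2*x*y*z + 4*x^2 + z^2 - 2
so trace(a b a b^-1 a^4) = trace(a^5 b a) * trace(b) - trace(a^5 b a b) = x^5*y*z - x^4*y^2 - x^4*z^2 - 3*x^3*y*z + x^4 + 3*x^2*y^2 + 3*x^2*z^2 + x*y*z - 4*x^2 - y^2 - z^2 + 2
so trace(b a b a b a) = trace(b a) * trace(b a b a) - trace(b^-1 a^-1)   [split at repeated b] = z^3 - 3*z
reduce: trace(b a b a b) = trace(b) * trace(a b a b) - trace(a b a) = y*z^2 - x*z - y
trace(a b a b a b a) = trace(a) * trace(b a b a b a) - trace(b a b a b) = x*z^3 - y*z^2 - 2*x*z + y
reduce: trace(a b a b a b a^2) = trace(a) * trace(a b a b a b a) - trace(a b a b a b) = x^2*z^3 - x*y*z^2 - 2*x^2*z - z^3 + x*y + 3*z
trace(a^4 b a b a b) = trace(a) * trace(a b a b a b a^2) - trace(a b a b a b a) = x^3*z^3 - x^2*y*z^2 - 2*x^3*z - 2*x*z^3 + x^2*y + y*z^2 + 5*x*z - y
trace(a b a b^-1 a^4 b) = trace(a^4 b a b a) * trace(b) - trace(a^4 b a b a b) = x^4*y*z^2 - x^3*y^2*z - x^3*z^3 - x^4*y - 2*x^2*y*z^2 + 2*x^3*z + 2*x*y^2*z + 2*x*z^3 + 3*x^2*y - 5*x*z - y
trace(a b a b^-1 a^4 b^-1) = trace(a b a b^-1 a^4) * trace(b) - trace(a b a b^-1 a^4 b) = x^5*y^2*z - x^4*y^3 - 2*x^4*y*z^2 - 2*x^3*y^2*z + x^3*z^3 + 2*x^4*y + 3*x^2*y^3 + 5*x^2*y*z^2 - 2*x^3*z - x*y^2*z - 2*x*z^3 - 7*x^2*y - y^3 - y*z^2 + 5*x*z + 3*y
reduce: trace(b^-1 a^4 b^-2 a b a) = trace(a b a b^-1 a^4 b^-1) * trace(b) - trace(a b a b^-1 a^4) = x^5*y^3*z - x^4*y^4 - 2*x^4*y^2*z^2 - x^5*y*z - 2*x^3*y^3*z + x^3*y*z^3 + 3*x^4*y^2 + x^4*z^2 + 3*x^2*y^4 + 5*x^2*y^2*z^2 + x^3*y*z - x*y^3*z - 2*x*y*z^3 - x^4 - 10*x^2*y^2 - 3*x^2*z^2 - y^4 - y^2*z^2 + 4*x*y*z + 4*x^2 + 4*y^2 + z^2 - 2
trace(a^-1 b^-1 a^4 b^-2 a b) = trace(b^-1 a^4 b^-2 a b) * trace(a) - trace(b^-1 a^4 b^-2 a b a) = -x^5*y^3*z + x^6*y^2 + x^4*y^4 + 2*x^4*y^2*z^2 + 2*x^3*y^3*z - x^3*y*z^3 - x^6 - 7*x^4*y^2 - x^4*z^2 - 3*x^2*y^4 - 5*x^2*y^2*z^2 + 2*x^3*y*z + x*y^3*z + 2*x*y*z^3 + 6*x^4 + 13*x^2*y^2 + 3*x^2*z^2 + y^4 + y^2*z^2 - 5*x*y*z - 9*x^2 - 4*y^2 - z^2 + 2
reduce: trace(a b^-2 a b^-1 a^-1 b^-1 a^3) = trace(a^-1 b^-1 a^4 b^-2 a) * trace(b) - trace(a^-1 b^-1 a^4 b^-2 a b) = x^5*y^3*z - x^6*y^2 - 2*x^4*y^2*z^2 - 3*x^3*y^3*z + x^3*y*z^3 + x^6 + 5*x^4*y^2 + x^4*z^2 + 5*x^2*y^2*z^2 - x^3*y*z + x*y^3*z - 2*x*y*z^3 - 6*x^4 - 6*x^2*y^2 - 3*x^2*z^2 - y^2*z^2 + 3*x*y*z + 9*x^2 + y^2 + z^2 - 2

x^5*y^3*z - x^6*y^2 - 2*x^4*y^2*z^2 - 3*x^3*y^3*z + x^3*y*z^3 + x^6 + 5*x^4*y^2 + x^4*z^2 + 5*x^2*y^2*z^2 - x^3*y*z + x*y^3*z - 2*x*y*z^3 - 6*x^4 - 6*x^2*y^2 - 3*x^2*z^2 - y^2*z^2 + 3*x*y*z + 9*x^2 + y^2 + z^2 - 2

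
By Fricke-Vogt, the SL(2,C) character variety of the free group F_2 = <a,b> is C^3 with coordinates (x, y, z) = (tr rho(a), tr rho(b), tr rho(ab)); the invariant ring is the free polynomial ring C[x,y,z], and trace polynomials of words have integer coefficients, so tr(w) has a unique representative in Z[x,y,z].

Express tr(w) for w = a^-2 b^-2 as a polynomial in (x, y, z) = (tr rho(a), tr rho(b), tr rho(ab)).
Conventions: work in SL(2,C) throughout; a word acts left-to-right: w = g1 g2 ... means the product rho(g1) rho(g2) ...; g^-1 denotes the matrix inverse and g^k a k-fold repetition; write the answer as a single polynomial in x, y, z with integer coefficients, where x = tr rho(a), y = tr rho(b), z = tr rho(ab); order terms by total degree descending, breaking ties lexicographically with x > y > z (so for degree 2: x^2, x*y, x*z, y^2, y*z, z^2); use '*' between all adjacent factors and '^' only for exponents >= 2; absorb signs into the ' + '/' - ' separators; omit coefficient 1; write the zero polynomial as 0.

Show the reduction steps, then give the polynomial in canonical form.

trace(a^-1) = trace(a) = x
trace(a^-1 b) = trace(b) trace(a) - trace(b a)  (eliminate a^-1) = x*y - z
trace(a^-1 b^-1) = trace(a^-1) trace(b) - trace(a^-1 b)  (eliminate b^-1) = z
trace(a^-2 b^-1) = trace(a^-1 b^-1) trace(a) - trace(a^-1 b^-1 a)  (eliminate a^-1) = x*z - y
trace(a^-2) = trace(a^-1) trace(a) - trace(1)  (eliminate a^-1) = x^2 - 2
trace(a^-2 b^-2) = trace(a^-2 b^-1) trace(b) - trace(a^-2)  (eliminate b^-1) = x*y*z - x^2 - y^2 + 2

x*y*z - x^2 - y^2 + 2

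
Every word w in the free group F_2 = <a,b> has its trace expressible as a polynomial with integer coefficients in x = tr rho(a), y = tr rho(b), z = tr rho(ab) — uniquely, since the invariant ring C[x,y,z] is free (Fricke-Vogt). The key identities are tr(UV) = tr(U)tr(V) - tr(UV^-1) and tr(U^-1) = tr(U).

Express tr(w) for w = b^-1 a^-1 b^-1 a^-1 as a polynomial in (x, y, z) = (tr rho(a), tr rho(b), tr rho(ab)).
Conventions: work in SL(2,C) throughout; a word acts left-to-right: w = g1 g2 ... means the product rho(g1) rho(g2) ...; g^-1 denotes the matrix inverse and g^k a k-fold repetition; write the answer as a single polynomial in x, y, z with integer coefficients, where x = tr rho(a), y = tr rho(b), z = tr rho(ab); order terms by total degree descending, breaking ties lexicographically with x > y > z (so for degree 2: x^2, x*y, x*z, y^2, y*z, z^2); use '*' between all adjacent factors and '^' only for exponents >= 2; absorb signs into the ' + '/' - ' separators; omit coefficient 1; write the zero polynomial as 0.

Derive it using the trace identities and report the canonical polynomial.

z^2 - 2

trace(b^-1) = trace(b) = y
use: trace(b^-2) = trace(b^-1)*trace(b) - trace(1) = y^2 - 2
trace(b^-1 a) = trace(a)*trace(b) - trace(a b) = x*y - z
trace(b^-2 a) = trace(b^-1 a)*trace(b) - trace(b^-1 a b) = x*y^2 - y*z - x
apply: trace(b^-1 a^-1 b^-1) = trace(b^-2)*trace(a) - trace(b^-2 a) = y*z - x
trace(b a b a) = trace(a b)*trace(a b) - trace(1) = z^2 - 2
apply: trace(a^-1 b a b) = trace(b a b)*trace(a) - trace(b a b a) = x*y*z - x^2 - z^2 + 2
trace(a b^-1 a^-1 b) = trace(a^-1 b a)*trace(b) - trace(a^-1 b a b) = -x*y*z + x^2 + y^2 + z^2 - 2
apply: trace(b^-1 a^-1 b^-1 a) = trace(a b^-1 a^-1)*trace(b) - trace(a b^-1 a^-1 b) = x*y*z - x^2 - z^2 + 2
use: trace(b^-1 a^-1 b^-1 a^-1) = trace(b^-1 a^-1 b^-1)*trace(a) - trace(b^-1 a^-1 b^-1 a) = z^2 - 2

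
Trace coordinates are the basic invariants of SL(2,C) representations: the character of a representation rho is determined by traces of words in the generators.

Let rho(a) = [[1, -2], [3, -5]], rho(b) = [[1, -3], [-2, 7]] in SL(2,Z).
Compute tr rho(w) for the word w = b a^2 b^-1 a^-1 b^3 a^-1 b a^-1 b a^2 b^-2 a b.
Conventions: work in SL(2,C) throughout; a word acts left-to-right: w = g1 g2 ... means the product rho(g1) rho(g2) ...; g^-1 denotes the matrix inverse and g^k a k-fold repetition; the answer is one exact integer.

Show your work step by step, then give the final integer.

rho(b) = [[1, -3], [-2, 7]]
... * rho(a) = [[1, -2], [3, -5]]  ->  [[-8, 13], [19, -31]]
... * rho(a) = [[1, -2], [3, -5]]  ->  [[31, -49], [-74, 117]]
... * rho(b^-1) = [[7, 3], [2, 1]]  ->  [[119, 44], [-284, -105]]
... * rho(a^-1) = [[-5, 2], [-3, 1]]  ->  [[-727, 282], [1735, -673]]
... * rho(b) = [[1, -3], [-2, 7]]  ->  [[-1291, 4155], [3081, -9916]]
... * rho(b) = [[1, -3], [-2, 7]]  ->  [[-9601, 32958], [22913, -78655]]
... * rho(b) = [[1, -3], [-2, 7]]  ->  [[-75517, 259509], [180223, -619324]]
... * rho(a^-1) = [[-5, 2], [-3, 1]]  ->  [[-400942, 108475], [956857, -258878]]
... * rho(b) = [[1, -3], [-2, 7]]  ->  [[-617892, 1962151], [1474613, -4682717]]
... * rho(a^-1) = [[-5, 2], [-3, 1]]  ->  [[-2796993, 726367], [6675086, -1733491]]
... * rho(b) = [[1, -3], [-2, 7]]  ->  [[-4249727, 13475548], [10142068, -32159695]]
... * rho(a) = [[1, -2], [3, -5]]  ->  [[36176917, -58878286], [-86337017, 140514339]]
... * rho(a) = [[1, -2], [3, -5]]  ->  [[-140457941, 222037596], [335206000, -529897661]]
... * rho(b^-1) = [[7, 3], [2, 1]]  ->  [[-539130395, -199336227], [1286646678, 475720339]]
... * rho(b^-1) = [[7, 3], [2, 1]]  ->  [[-4172585219, -1816727412], [9957967424, 4335660373]]
... * rho(a) = [[1, -2], [3, -5]]  ->  [[-9622767455, 17428807498], [22964948543, -41594236713]]
... * rho(b) = [[1, -3], [-2, 7]]  ->  [[-44480382451, 150869954851], [106153421969, -360054502620]]
tr = -44480382451 + -360054502620 = -404534885071

-404534885071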